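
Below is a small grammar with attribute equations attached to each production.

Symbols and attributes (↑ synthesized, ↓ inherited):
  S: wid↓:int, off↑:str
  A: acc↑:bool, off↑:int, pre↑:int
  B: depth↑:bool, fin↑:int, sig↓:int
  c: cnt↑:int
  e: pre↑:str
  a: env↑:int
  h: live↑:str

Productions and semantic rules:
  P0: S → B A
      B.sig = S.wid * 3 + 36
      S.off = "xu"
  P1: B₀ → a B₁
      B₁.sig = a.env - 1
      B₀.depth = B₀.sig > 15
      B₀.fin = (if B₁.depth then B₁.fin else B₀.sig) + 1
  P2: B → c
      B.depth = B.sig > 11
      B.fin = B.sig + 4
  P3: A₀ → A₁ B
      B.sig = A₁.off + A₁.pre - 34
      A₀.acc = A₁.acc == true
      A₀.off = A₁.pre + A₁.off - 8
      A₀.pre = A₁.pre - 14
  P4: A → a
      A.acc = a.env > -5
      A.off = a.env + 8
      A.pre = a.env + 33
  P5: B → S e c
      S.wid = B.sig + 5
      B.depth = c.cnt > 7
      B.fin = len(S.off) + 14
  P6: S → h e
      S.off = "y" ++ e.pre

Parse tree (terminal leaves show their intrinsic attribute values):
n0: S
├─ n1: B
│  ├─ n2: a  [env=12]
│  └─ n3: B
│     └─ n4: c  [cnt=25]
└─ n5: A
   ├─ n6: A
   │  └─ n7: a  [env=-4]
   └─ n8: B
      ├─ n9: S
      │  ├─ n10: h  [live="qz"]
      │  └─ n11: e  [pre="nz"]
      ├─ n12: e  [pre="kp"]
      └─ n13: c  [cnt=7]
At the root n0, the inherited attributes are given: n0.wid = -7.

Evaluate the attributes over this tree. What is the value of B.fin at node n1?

1. n0.wid = -7  [given at root]
2. n1.sig = 15  [S.wid * 3 + 36]
3. n2.env = 12  [terminal]
4. n3.sig = 11  [a.env - 1]
5. n4.cnt = 25  [terminal]
6. n3.depth = false  [B.sig > 11]
7. n3.fin = 15  [B.sig + 4]
8. n1.depth = false  [B₀.sig > 15]
9. n1.fin = 16  [(if B₁.depth then B₁.fin else B₀.sig) + 1]
10. n7.env = -4  [terminal]
11. n6.acc = true  [a.env > -5]
12. n6.off = 4  [a.env + 8]
13. n6.pre = 29  [a.env + 33]
14. n8.sig = -1  [A₁.off + A₁.pre - 34]
15. n9.wid = 4  [B.sig + 5]
16. n10.live = "qz"  [terminal]
17. n11.pre = "nz"  [terminal]
18. n9.off = "ynz"  ["y" ++ e.pre]
19. n12.pre = "kp"  [terminal]
20. n13.cnt = 7  [terminal]
21. n8.depth = false  [c.cnt > 7]
22. n8.fin = 17  [len(S.off) + 14]
23. n5.acc = true  [A₁.acc == true]
24. n5.off = 25  [A₁.pre + A₁.off - 8]
25. n5.pre = 15  [A₁.pre - 14]
26. n0.off = "xu"  ["xu"]

16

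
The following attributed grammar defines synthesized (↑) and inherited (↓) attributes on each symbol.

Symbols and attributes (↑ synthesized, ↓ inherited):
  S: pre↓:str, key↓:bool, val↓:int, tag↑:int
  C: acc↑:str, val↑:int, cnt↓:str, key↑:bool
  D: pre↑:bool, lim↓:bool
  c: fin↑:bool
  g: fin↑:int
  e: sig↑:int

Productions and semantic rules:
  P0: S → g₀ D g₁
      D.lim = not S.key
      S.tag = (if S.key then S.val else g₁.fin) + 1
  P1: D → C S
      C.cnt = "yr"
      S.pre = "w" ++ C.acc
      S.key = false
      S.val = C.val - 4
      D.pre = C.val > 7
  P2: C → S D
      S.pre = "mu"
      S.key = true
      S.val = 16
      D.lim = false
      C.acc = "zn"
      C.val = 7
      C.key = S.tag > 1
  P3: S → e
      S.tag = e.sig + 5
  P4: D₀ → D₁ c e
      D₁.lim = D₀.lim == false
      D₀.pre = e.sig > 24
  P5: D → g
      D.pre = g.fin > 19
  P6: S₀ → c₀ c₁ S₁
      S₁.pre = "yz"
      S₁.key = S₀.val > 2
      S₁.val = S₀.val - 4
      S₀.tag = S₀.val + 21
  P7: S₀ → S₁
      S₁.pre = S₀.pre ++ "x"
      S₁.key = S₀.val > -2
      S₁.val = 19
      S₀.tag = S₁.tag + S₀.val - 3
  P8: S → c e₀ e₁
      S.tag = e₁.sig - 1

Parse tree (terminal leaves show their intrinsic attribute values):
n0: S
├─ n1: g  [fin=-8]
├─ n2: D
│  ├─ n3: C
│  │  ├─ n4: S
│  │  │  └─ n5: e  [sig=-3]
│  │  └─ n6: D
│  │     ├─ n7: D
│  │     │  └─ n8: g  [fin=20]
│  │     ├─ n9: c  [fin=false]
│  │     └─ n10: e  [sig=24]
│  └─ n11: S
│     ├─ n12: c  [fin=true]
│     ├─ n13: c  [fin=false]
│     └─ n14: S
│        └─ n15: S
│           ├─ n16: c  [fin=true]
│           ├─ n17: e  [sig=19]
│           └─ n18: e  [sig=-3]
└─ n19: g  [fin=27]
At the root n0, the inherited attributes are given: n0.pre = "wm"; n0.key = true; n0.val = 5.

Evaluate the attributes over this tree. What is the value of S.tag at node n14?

1. n0.pre = "wm"  [given at root]
2. n0.key = true  [given at root]
3. n0.val = 5  [given at root]
4. n1.fin = -8  [terminal]
5. n2.lim = false  [not S.key]
6. n3.cnt = "yr"  ["yr"]
7. n4.pre = "mu"  ["mu"]
8. n4.key = true  [true]
9. n4.val = 16  [16]
10. n5.sig = -3  [terminal]
11. n4.tag = 2  [e.sig + 5]
12. n6.lim = false  [false]
13. n7.lim = true  [D₀.lim == false]
14. n8.fin = 20  [terminal]
15. n7.pre = true  [g.fin > 19]
16. n9.fin = false  [terminal]
17. n10.sig = 24  [terminal]
18. n6.pre = false  [e.sig > 24]
19. n3.acc = "zn"  ["zn"]
20. n3.val = 7  [7]
21. n3.key = true  [S.tag > 1]
22. n11.pre = "wzn"  ["w" ++ C.acc]
23. n11.key = false  [false]
24. n11.val = 3  [C.val - 4]
25. n12.fin = true  [terminal]
26. n13.fin = false  [terminal]
27. n14.pre = "yz"  ["yz"]
28. n14.key = true  [S₀.val > 2]
29. n14.val = -1  [S₀.val - 4]
30. n15.pre = "yzx"  [S₀.pre ++ "x"]
31. n15.key = true  [S₀.val > -2]
32. n15.val = 19  [19]
33. n16.fin = true  [terminal]
34. n17.sig = 19  [terminal]
35. n18.sig = -3  [terminal]
36. n15.tag = -4  [e₁.sig - 1]
37. n14.tag = -8  [S₁.tag + S₀.val - 3]
38. n11.tag = 24  [S₀.val + 21]
39. n2.pre = false  [C.val > 7]
40. n19.fin = 27  [terminal]
41. n0.tag = 6  [(if S.key then S.val else g₁.fin) + 1]

-8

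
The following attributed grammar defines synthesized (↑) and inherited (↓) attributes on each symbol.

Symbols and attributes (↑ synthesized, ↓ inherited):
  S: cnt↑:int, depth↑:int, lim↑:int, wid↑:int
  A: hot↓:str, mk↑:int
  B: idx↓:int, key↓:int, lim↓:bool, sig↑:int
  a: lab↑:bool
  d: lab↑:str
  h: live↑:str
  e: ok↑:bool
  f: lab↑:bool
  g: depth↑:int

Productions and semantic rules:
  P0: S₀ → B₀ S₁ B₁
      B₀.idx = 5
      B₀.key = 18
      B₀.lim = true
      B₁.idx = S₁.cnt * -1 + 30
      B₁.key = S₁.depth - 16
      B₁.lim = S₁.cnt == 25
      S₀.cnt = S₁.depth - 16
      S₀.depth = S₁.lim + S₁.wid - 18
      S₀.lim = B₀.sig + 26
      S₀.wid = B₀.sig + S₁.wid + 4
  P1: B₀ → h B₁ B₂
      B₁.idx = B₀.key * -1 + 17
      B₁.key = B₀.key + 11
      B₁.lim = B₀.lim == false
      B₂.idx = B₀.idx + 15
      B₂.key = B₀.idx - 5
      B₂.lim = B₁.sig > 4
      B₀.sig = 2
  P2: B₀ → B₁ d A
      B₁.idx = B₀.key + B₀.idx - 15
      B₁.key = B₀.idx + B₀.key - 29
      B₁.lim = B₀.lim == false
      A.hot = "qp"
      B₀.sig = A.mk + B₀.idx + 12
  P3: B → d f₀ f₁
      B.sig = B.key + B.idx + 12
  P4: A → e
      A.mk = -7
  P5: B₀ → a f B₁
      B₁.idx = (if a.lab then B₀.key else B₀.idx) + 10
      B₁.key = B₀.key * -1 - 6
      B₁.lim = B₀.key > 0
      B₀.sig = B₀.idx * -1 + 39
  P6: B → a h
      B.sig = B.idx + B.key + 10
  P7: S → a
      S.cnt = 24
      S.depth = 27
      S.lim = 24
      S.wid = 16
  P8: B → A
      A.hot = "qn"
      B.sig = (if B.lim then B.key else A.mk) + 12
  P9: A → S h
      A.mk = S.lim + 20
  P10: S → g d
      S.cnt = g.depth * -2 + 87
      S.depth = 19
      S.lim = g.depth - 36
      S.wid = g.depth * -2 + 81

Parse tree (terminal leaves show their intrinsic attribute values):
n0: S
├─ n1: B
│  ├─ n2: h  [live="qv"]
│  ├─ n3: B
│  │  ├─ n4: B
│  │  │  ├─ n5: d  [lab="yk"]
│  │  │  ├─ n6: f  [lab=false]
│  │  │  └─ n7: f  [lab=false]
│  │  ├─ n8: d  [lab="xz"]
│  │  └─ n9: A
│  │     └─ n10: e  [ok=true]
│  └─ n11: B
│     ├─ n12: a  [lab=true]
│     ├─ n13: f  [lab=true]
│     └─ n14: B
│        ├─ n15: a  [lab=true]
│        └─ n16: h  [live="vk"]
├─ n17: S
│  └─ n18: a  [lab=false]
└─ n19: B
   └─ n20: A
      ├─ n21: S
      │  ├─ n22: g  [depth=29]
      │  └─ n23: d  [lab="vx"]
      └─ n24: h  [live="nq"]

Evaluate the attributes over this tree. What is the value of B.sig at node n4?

24

1. n1.idx = 5  [5]
2. n1.key = 18  [18]
3. n1.lim = true  [true]
4. n2.live = "qv"  [terminal]
5. n3.idx = -1  [B₀.key * -1 + 17]
6. n3.key = 29  [B₀.key + 11]
7. n3.lim = false  [B₀.lim == false]
8. n4.idx = 13  [B₀.key + B₀.idx - 15]
9. n4.key = -1  [B₀.idx + B₀.key - 29]
10. n4.lim = true  [B₀.lim == false]
11. n5.lab = "yk"  [terminal]
12. n6.lab = false  [terminal]
13. n7.lab = false  [terminal]
14. n4.sig = 24  [B.key + B.idx + 12]
15. n8.lab = "xz"  [terminal]
16. n9.hot = "qp"  ["qp"]
17. n10.ok = true  [terminal]
18. n9.mk = -7  [-7]
19. n3.sig = 4  [A.mk + B₀.idx + 12]
20. n11.idx = 20  [B₀.idx + 15]
21. n11.key = 0  [B₀.idx - 5]
22. n11.lim = false  [B₁.sig > 4]
23. n12.lab = true  [terminal]
24. n13.lab = true  [terminal]
25. n14.idx = 10  [(if a.lab then B₀.key else B₀.idx) + 10]
26. n14.key = -6  [B₀.key * -1 - 6]
27. n14.lim = false  [B₀.key > 0]
28. n15.lab = true  [terminal]
29. n16.live = "vk"  [terminal]
30. n14.sig = 14  [B.idx + B.key + 10]
31. n11.sig = 19  [B₀.idx * -1 + 39]
32. n1.sig = 2  [2]
33. n18.lab = false  [terminal]
34. n17.cnt = 24  [24]
35. n17.depth = 27  [27]
36. n17.lim = 24  [24]
37. n17.wid = 16  [16]
38. n19.idx = 6  [S₁.cnt * -1 + 30]
39. n19.key = 11  [S₁.depth - 16]
40. n19.lim = false  [S₁.cnt == 25]
41. n20.hot = "qn"  ["qn"]
42. n22.depth = 29  [terminal]
43. n23.lab = "vx"  [terminal]
44. n21.cnt = 29  [g.depth * -2 + 87]
45. n21.depth = 19  [19]
46. n21.lim = -7  [g.depth - 36]
47. n21.wid = 23  [g.depth * -2 + 81]
48. n24.live = "nq"  [terminal]
49. n20.mk = 13  [S.lim + 20]
50. n19.sig = 25  [(if B.lim then B.key else A.mk) + 12]
51. n0.cnt = 11  [S₁.depth - 16]
52. n0.depth = 22  [S₁.lim + S₁.wid - 18]
53. n0.lim = 28  [B₀.sig + 26]
54. n0.wid = 22  [B₀.sig + S₁.wid + 4]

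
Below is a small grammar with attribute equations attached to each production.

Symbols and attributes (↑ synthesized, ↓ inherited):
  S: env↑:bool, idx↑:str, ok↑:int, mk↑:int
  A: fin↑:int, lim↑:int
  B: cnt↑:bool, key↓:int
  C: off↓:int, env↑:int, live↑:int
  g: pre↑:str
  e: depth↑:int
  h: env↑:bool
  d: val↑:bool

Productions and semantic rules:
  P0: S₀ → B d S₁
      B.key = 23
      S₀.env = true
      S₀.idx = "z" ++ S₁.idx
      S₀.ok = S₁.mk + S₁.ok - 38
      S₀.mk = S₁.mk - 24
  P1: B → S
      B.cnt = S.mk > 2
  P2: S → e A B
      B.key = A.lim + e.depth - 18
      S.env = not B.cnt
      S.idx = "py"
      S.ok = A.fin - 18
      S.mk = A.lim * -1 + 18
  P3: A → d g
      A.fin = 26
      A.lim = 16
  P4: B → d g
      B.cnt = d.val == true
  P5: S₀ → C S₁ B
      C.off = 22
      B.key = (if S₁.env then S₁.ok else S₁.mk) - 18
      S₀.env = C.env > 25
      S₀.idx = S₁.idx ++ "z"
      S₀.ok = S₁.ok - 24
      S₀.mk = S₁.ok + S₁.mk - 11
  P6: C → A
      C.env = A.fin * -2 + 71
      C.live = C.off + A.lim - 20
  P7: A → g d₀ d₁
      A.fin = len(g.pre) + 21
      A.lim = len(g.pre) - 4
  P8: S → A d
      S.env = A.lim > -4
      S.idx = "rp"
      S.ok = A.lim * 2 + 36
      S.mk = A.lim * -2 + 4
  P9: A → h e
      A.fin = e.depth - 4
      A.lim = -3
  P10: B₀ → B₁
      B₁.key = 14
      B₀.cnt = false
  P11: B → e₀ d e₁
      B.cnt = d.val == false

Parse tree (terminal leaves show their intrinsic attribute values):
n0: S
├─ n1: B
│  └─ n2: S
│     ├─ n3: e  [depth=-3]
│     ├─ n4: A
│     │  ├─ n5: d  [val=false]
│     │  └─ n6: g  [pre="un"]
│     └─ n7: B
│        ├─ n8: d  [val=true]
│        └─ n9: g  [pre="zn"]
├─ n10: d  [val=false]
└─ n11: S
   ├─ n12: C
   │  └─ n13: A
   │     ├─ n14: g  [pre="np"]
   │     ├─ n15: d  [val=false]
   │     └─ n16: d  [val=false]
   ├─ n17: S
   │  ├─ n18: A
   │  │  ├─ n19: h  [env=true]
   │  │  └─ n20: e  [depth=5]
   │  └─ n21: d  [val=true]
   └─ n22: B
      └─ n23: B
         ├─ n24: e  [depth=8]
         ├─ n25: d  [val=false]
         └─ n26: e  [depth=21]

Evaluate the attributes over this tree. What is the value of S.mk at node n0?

5

1. n1.key = 23  [23]
2. n3.depth = -3  [terminal]
3. n5.val = false  [terminal]
4. n6.pre = "un"  [terminal]
5. n4.fin = 26  [26]
6. n4.lim = 16  [16]
7. n7.key = -5  [A.lim + e.depth - 18]
8. n8.val = true  [terminal]
9. n9.pre = "zn"  [terminal]
10. n7.cnt = true  [d.val == true]
11. n2.env = false  [not B.cnt]
12. n2.idx = "py"  ["py"]
13. n2.ok = 8  [A.fin - 18]
14. n2.mk = 2  [A.lim * -1 + 18]
15. n1.cnt = false  [S.mk > 2]
16. n10.val = false  [terminal]
17. n12.off = 22  [22]
18. n14.pre = "np"  [terminal]
19. n15.val = false  [terminal]
20. n16.val = false  [terminal]
21. n13.fin = 23  [len(g.pre) + 21]
22. n13.lim = -2  [len(g.pre) - 4]
23. n12.env = 25  [A.fin * -2 + 71]
24. n12.live = 0  [C.off + A.lim - 20]
25. n19.env = true  [terminal]
26. n20.depth = 5  [terminal]
27. n18.fin = 1  [e.depth - 4]
28. n18.lim = -3  [-3]
29. n21.val = true  [terminal]
30. n17.env = true  [A.lim > -4]
31. n17.idx = "rp"  ["rp"]
32. n17.ok = 30  [A.lim * 2 + 36]
33. n17.mk = 10  [A.lim * -2 + 4]
34. n22.key = 12  [(if S₁.env then S₁.ok else S₁.mk) - 18]
35. n23.key = 14  [14]
36. n24.depth = 8  [terminal]
37. n25.val = false  [terminal]
38. n26.depth = 21  [terminal]
39. n23.cnt = true  [d.val == false]
40. n22.cnt = false  [false]
41. n11.env = false  [C.env > 25]
42. n11.idx = "rpz"  [S₁.idx ++ "z"]
43. n11.ok = 6  [S₁.ok - 24]
44. n11.mk = 29  [S₁.ok + S₁.mk - 11]
45. n0.env = true  [true]
46. n0.idx = "zrpz"  ["z" ++ S₁.idx]
47. n0.ok = -3  [S₁.mk + S₁.ok - 38]
48. n0.mk = 5  [S₁.mk - 24]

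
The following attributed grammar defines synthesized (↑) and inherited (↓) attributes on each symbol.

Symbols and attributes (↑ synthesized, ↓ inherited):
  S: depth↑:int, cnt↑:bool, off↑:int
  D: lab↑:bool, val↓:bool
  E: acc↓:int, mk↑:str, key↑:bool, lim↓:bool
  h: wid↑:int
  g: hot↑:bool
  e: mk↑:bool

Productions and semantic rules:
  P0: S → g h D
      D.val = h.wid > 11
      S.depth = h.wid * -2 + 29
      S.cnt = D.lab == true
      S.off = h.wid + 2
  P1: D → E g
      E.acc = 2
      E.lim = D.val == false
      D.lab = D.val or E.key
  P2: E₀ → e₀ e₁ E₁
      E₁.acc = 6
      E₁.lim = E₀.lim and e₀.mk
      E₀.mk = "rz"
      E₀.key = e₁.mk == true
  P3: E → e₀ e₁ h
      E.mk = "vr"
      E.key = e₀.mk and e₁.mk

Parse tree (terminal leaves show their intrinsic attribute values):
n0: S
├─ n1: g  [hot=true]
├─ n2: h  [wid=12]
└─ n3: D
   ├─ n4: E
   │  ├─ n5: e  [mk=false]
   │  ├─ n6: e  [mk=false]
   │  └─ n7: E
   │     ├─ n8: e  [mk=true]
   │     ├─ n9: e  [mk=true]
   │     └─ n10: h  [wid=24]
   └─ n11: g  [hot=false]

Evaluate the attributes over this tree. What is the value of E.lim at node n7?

1. n1.hot = true  [terminal]
2. n2.wid = 12  [terminal]
3. n3.val = true  [h.wid > 11]
4. n4.acc = 2  [2]
5. n4.lim = false  [D.val == false]
6. n5.mk = false  [terminal]
7. n6.mk = false  [terminal]
8. n7.acc = 6  [6]
9. n7.lim = false  [E₀.lim and e₀.mk]
10. n8.mk = true  [terminal]
11. n9.mk = true  [terminal]
12. n10.wid = 24  [terminal]
13. n7.mk = "vr"  ["vr"]
14. n7.key = true  [e₀.mk and e₁.mk]
15. n4.mk = "rz"  ["rz"]
16. n4.key = false  [e₁.mk == true]
17. n11.hot = false  [terminal]
18. n3.lab = true  [D.val or E.key]
19. n0.depth = 5  [h.wid * -2 + 29]
20. n0.cnt = true  [D.lab == true]
21. n0.off = 14  [h.wid + 2]

false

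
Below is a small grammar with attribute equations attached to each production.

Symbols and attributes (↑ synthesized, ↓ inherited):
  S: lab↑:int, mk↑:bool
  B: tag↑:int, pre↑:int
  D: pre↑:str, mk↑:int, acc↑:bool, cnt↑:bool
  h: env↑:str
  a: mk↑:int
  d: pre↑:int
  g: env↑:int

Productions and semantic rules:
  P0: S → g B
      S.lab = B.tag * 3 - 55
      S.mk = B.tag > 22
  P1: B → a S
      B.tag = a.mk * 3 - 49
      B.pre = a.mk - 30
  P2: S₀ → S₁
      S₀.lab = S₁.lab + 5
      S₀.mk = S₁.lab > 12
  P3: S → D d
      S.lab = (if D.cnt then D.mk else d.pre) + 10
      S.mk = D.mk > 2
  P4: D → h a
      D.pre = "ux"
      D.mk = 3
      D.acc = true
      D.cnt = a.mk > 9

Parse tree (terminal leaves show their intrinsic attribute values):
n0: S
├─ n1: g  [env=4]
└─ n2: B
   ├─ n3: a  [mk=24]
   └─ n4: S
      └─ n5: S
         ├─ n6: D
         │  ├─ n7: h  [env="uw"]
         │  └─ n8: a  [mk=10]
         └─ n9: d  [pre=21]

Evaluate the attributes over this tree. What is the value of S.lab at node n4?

1. n1.env = 4  [terminal]
2. n3.mk = 24  [terminal]
3. n7.env = "uw"  [terminal]
4. n8.mk = 10  [terminal]
5. n6.pre = "ux"  ["ux"]
6. n6.mk = 3  [3]
7. n6.acc = true  [true]
8. n6.cnt = true  [a.mk > 9]
9. n9.pre = 21  [terminal]
10. n5.lab = 13  [(if D.cnt then D.mk else d.pre) + 10]
11. n5.mk = true  [D.mk > 2]
12. n4.lab = 18  [S₁.lab + 5]
13. n4.mk = true  [S₁.lab > 12]
14. n2.tag = 23  [a.mk * 3 - 49]
15. n2.pre = -6  [a.mk - 30]
16. n0.lab = 14  [B.tag * 3 - 55]
17. n0.mk = true  [B.tag > 22]

18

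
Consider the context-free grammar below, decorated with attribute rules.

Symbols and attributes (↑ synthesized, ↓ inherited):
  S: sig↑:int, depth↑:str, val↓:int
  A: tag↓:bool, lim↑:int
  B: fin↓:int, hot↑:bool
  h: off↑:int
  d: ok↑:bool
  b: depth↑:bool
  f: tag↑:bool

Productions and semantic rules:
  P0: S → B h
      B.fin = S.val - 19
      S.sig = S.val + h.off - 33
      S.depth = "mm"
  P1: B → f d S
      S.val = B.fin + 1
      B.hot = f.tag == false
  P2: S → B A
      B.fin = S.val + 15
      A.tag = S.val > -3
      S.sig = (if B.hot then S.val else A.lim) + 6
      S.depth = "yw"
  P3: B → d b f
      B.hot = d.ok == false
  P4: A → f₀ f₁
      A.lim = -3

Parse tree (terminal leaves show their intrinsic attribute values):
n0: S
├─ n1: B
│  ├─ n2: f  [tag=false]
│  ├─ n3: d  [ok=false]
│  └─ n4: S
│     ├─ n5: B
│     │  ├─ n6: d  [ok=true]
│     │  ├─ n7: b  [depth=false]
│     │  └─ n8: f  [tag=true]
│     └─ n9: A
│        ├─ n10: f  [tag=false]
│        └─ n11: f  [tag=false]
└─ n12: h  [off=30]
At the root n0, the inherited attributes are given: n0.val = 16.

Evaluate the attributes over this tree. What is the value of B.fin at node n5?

1. n0.val = 16  [given at root]
2. n1.fin = -3  [S.val - 19]
3. n2.tag = false  [terminal]
4. n3.ok = false  [terminal]
5. n4.val = -2  [B.fin + 1]
6. n5.fin = 13  [S.val + 15]
7. n6.ok = true  [terminal]
8. n7.depth = false  [terminal]
9. n8.tag = true  [terminal]
10. n5.hot = false  [d.ok == false]
11. n9.tag = true  [S.val > -3]
12. n10.tag = false  [terminal]
13. n11.tag = false  [terminal]
14. n9.lim = -3  [-3]
15. n4.sig = 3  [(if B.hot then S.val else A.lim) + 6]
16. n4.depth = "yw"  ["yw"]
17. n1.hot = true  [f.tag == false]
18. n12.off = 30  [terminal]
19. n0.sig = 13  [S.val + h.off - 33]
20. n0.depth = "mm"  ["mm"]

13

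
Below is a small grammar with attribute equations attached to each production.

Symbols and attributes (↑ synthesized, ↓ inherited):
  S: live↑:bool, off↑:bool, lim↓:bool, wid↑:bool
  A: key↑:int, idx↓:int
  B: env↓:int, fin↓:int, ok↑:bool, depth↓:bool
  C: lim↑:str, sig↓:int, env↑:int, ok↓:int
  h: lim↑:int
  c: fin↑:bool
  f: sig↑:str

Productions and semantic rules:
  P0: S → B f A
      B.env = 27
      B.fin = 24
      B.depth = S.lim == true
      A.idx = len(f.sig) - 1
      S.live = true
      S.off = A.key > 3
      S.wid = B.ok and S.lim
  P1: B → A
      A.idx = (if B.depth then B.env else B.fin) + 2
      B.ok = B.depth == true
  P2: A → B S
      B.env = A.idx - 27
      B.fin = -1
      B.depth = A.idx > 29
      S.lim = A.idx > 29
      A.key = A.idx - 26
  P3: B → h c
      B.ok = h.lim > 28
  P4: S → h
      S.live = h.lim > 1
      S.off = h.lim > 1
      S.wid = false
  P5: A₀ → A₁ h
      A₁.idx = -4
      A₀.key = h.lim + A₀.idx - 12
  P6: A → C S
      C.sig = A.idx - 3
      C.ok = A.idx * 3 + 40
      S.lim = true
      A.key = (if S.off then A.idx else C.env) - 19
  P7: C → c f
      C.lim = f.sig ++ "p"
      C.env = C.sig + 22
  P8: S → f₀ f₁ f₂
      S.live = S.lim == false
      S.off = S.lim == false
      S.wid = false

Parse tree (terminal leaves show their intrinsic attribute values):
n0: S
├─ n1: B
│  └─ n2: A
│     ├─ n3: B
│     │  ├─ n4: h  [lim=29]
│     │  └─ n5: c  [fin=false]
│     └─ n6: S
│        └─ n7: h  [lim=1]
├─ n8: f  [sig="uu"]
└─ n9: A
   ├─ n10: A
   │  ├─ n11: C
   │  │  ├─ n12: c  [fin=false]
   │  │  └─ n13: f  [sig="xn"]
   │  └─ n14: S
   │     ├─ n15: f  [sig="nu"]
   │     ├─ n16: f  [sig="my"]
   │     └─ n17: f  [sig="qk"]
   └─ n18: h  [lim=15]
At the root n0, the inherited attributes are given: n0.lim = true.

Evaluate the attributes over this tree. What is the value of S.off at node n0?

1. n0.lim = true  [given at root]
2. n1.env = 27  [27]
3. n1.fin = 24  [24]
4. n1.depth = true  [S.lim == true]
5. n2.idx = 29  [(if B.depth then B.env else B.fin) + 2]
6. n3.env = 2  [A.idx - 27]
7. n3.fin = -1  [-1]
8. n3.depth = false  [A.idx > 29]
9. n4.lim = 29  [terminal]
10. n5.fin = false  [terminal]
11. n3.ok = true  [h.lim > 28]
12. n6.lim = false  [A.idx > 29]
13. n7.lim = 1  [terminal]
14. n6.live = false  [h.lim > 1]
15. n6.off = false  [h.lim > 1]
16. n6.wid = false  [false]
17. n2.key = 3  [A.idx - 26]
18. n1.ok = true  [B.depth == true]
19. n8.sig = "uu"  [terminal]
20. n9.idx = 1  [len(f.sig) - 1]
21. n10.idx = -4  [-4]
22. n11.sig = -7  [A.idx - 3]
23. n11.ok = 28  [A.idx * 3 + 40]
24. n12.fin = false  [terminal]
25. n13.sig = "xn"  [terminal]
26. n11.lim = "xnp"  [f.sig ++ "p"]
27. n11.env = 15  [C.sig + 22]
28. n14.lim = true  [true]
29. n15.sig = "nu"  [terminal]
30. n16.sig = "my"  [terminal]
31. n17.sig = "qk"  [terminal]
32. n14.live = false  [S.lim == false]
33. n14.off = false  [S.lim == false]
34. n14.wid = false  [false]
35. n10.key = -4  [(if S.off then A.idx else C.env) - 19]
36. n18.lim = 15  [terminal]
37. n9.key = 4  [h.lim + A₀.idx - 12]
38. n0.live = true  [true]
39. n0.off = true  [A.key > 3]
40. n0.wid = true  [B.ok and S.lim]

true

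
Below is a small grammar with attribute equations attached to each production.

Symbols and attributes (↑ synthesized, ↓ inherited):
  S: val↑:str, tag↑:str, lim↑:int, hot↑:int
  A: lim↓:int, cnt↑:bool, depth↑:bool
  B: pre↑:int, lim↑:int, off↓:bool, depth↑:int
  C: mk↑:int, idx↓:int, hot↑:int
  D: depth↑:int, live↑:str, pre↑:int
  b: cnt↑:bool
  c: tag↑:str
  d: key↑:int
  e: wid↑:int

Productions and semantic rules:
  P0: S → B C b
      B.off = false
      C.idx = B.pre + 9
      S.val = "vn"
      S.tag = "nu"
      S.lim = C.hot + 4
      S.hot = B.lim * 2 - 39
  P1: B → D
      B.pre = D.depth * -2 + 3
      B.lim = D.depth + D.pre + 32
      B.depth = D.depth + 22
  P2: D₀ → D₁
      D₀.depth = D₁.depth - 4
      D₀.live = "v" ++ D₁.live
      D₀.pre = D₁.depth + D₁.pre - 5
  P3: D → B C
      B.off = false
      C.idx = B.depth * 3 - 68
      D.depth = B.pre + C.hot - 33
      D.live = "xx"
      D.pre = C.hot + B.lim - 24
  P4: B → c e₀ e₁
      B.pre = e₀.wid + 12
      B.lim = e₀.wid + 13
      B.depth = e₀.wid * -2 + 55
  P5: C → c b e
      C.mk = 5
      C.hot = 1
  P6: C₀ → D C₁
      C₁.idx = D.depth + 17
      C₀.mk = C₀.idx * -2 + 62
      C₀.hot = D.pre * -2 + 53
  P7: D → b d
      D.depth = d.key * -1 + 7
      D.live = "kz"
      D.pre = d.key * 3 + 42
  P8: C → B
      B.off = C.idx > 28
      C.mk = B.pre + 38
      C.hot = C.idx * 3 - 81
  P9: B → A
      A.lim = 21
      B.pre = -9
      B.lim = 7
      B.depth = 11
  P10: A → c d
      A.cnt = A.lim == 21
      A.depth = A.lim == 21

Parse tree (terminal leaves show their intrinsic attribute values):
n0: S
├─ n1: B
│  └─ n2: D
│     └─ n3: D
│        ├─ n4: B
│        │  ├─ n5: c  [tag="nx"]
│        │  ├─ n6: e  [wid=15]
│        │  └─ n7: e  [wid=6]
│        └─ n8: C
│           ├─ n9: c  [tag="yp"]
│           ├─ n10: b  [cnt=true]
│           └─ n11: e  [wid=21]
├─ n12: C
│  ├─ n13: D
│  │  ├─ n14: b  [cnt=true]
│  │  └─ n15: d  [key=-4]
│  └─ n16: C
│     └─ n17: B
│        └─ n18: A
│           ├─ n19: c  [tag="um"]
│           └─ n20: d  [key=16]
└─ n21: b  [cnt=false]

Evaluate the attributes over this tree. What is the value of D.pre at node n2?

1. n1.off = false  [false]
2. n4.off = false  [false]
3. n5.tag = "nx"  [terminal]
4. n6.wid = 15  [terminal]
5. n7.wid = 6  [terminal]
6. n4.pre = 27  [e₀.wid + 12]
7. n4.lim = 28  [e₀.wid + 13]
8. n4.depth = 25  [e₀.wid * -2 + 55]
9. n8.idx = 7  [B.depth * 3 - 68]
10. n9.tag = "yp"  [terminal]
11. n10.cnt = true  [terminal]
12. n11.wid = 21  [terminal]
13. n8.mk = 5  [5]
14. n8.hot = 1  [1]
15. n3.depth = -5  [B.pre + C.hot - 33]
16. n3.live = "xx"  ["xx"]
17. n3.pre = 5  [C.hot + B.lim - 24]
18. n2.depth = -9  [D₁.depth - 4]
19. n2.live = "vxx"  ["v" ++ D₁.live]
20. n2.pre = -5  [D₁.depth + D₁.pre - 5]
21. n1.pre = 21  [D.depth * -2 + 3]
22. n1.lim = 18  [D.depth + D.pre + 32]
23. n1.depth = 13  [D.depth + 22]
24. n12.idx = 30  [B.pre + 9]
25. n14.cnt = true  [terminal]
26. n15.key = -4  [terminal]
27. n13.depth = 11  [d.key * -1 + 7]
28. n13.live = "kz"  ["kz"]
29. n13.pre = 30  [d.key * 3 + 42]
30. n16.idx = 28  [D.depth + 17]
31. n17.off = false  [C.idx > 28]
32. n18.lim = 21  [21]
33. n19.tag = "um"  [terminal]
34. n20.key = 16  [terminal]
35. n18.cnt = true  [A.lim == 21]
36. n18.depth = true  [A.lim == 21]
37. n17.pre = -9  [-9]
38. n17.lim = 7  [7]
39. n17.depth = 11  [11]
40. n16.mk = 29  [B.pre + 38]
41. n16.hot = 3  [C.idx * 3 - 81]
42. n12.mk = 2  [C₀.idx * -2 + 62]
43. n12.hot = -7  [D.pre * -2 + 53]
44. n21.cnt = false  [terminal]
45. n0.val = "vn"  ["vn"]
46. n0.tag = "nu"  ["nu"]
47. n0.lim = -3  [C.hot + 4]
48. n0.hot = -3  [B.lim * 2 - 39]

-5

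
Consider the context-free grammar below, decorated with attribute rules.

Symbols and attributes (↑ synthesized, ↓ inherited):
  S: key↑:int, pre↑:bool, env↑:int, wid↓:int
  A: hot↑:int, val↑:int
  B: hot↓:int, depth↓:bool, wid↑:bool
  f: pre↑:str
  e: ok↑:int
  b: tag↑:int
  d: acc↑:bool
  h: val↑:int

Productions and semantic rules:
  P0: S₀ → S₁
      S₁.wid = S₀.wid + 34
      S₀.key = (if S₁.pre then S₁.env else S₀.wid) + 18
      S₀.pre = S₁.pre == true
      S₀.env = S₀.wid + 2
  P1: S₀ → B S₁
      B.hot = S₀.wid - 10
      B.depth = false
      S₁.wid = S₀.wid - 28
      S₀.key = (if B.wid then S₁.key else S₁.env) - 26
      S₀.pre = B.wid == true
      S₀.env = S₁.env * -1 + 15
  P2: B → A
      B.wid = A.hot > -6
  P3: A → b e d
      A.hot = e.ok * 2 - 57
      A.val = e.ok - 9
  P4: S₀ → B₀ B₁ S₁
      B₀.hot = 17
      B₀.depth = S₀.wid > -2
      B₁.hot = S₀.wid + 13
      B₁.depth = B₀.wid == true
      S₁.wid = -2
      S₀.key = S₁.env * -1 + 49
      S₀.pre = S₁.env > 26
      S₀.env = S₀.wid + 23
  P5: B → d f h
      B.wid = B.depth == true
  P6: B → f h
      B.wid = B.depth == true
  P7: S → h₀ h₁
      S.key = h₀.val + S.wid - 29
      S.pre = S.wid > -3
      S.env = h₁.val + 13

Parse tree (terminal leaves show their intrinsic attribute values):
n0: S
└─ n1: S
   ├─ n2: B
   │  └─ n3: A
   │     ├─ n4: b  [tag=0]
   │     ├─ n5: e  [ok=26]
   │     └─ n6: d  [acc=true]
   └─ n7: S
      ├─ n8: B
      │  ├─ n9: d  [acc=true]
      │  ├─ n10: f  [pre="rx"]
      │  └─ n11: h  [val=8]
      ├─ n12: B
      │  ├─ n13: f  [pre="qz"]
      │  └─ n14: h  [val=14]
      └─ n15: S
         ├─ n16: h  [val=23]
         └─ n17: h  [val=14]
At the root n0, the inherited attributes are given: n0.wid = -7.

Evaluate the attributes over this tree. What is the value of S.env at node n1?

-7

1. n0.wid = -7  [given at root]
2. n1.wid = 27  [S₀.wid + 34]
3. n2.hot = 17  [S₀.wid - 10]
4. n2.depth = false  [false]
5. n4.tag = 0  [terminal]
6. n5.ok = 26  [terminal]
7. n6.acc = true  [terminal]
8. n3.hot = -5  [e.ok * 2 - 57]
9. n3.val = 17  [e.ok - 9]
10. n2.wid = true  [A.hot > -6]
11. n7.wid = -1  [S₀.wid - 28]
12. n8.hot = 17  [17]
13. n8.depth = true  [S₀.wid > -2]
14. n9.acc = true  [terminal]
15. n10.pre = "rx"  [terminal]
16. n11.val = 8  [terminal]
17. n8.wid = true  [B.depth == true]
18. n12.hot = 12  [S₀.wid + 13]
19. n12.depth = true  [B₀.wid == true]
20. n13.pre = "qz"  [terminal]
21. n14.val = 14  [terminal]
22. n12.wid = true  [B.depth == true]
23. n15.wid = -2  [-2]
24. n16.val = 23  [terminal]
25. n17.val = 14  [terminal]
26. n15.key = -8  [h₀.val + S.wid - 29]
27. n15.pre = true  [S.wid > -3]
28. n15.env = 27  [h₁.val + 13]
29. n7.key = 22  [S₁.env * -1 + 49]
30. n7.pre = true  [S₁.env > 26]
31. n7.env = 22  [S₀.wid + 23]
32. n1.key = -4  [(if B.wid then S₁.key else S₁.env) - 26]
33. n1.pre = true  [B.wid == true]
34. n1.env = -7  [S₁.env * -1 + 15]
35. n0.key = 11  [(if S₁.pre then S₁.env else S₀.wid) + 18]
36. n0.pre = true  [S₁.pre == true]
37. n0.env = -5  [S₀.wid + 2]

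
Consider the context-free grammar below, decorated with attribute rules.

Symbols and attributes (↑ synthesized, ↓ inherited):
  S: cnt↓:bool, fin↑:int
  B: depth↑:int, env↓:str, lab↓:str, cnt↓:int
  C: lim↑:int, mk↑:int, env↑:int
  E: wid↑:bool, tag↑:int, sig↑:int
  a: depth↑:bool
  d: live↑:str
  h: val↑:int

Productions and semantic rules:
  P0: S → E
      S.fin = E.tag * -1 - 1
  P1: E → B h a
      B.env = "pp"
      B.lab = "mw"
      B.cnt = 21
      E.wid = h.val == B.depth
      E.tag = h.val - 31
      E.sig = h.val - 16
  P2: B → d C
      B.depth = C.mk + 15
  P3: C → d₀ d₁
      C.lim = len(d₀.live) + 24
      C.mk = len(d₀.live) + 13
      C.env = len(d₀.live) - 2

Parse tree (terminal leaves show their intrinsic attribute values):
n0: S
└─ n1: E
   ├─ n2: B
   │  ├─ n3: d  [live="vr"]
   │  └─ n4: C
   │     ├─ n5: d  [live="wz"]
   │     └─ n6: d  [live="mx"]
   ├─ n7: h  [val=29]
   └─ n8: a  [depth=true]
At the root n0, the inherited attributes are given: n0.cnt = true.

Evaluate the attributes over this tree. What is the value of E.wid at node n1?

false

1. n0.cnt = true  [given at root]
2. n2.env = "pp"  ["pp"]
3. n2.lab = "mw"  ["mw"]
4. n2.cnt = 21  [21]
5. n3.live = "vr"  [terminal]
6. n5.live = "wz"  [terminal]
7. n6.live = "mx"  [terminal]
8. n4.lim = 26  [len(d₀.live) + 24]
9. n4.mk = 15  [len(d₀.live) + 13]
10. n4.env = 0  [len(d₀.live) - 2]
11. n2.depth = 30  [C.mk + 15]
12. n7.val = 29  [terminal]
13. n8.depth = true  [terminal]
14. n1.wid = false  [h.val == B.depth]
15. n1.tag = -2  [h.val - 31]
16. n1.sig = 13  [h.val - 16]
17. n0.fin = 1  [E.tag * -1 - 1]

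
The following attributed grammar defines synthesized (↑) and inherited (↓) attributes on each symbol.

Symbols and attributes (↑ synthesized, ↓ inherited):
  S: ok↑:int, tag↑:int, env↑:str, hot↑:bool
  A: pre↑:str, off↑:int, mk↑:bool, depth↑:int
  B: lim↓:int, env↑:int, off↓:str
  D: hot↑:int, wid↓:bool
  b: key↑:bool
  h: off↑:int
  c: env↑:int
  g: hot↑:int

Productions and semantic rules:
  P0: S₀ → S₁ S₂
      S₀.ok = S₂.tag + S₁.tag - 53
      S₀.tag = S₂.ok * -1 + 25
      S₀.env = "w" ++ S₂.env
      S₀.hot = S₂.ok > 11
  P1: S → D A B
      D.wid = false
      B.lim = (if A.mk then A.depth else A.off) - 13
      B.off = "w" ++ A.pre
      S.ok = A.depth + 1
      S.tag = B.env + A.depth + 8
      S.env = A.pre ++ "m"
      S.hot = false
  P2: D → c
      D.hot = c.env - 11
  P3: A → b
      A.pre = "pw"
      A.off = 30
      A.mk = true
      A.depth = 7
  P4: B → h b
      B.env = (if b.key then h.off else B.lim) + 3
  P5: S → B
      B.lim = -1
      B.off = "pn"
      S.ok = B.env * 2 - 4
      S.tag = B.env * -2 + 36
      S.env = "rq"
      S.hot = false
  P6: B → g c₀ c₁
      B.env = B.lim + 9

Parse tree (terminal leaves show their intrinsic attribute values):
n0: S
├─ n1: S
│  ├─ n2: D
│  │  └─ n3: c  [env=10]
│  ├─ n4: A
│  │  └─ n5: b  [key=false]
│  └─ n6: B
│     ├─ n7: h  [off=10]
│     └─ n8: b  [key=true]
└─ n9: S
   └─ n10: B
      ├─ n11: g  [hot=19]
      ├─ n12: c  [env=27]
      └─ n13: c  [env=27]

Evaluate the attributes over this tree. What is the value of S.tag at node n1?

1. n2.wid = false  [false]
2. n3.env = 10  [terminal]
3. n2.hot = -1  [c.env - 11]
4. n5.key = false  [terminal]
5. n4.pre = "pw"  ["pw"]
6. n4.off = 30  [30]
7. n4.mk = true  [true]
8. n4.depth = 7  [7]
9. n6.lim = -6  [(if A.mk then A.depth else A.off) - 13]
10. n6.off = "wpw"  ["w" ++ A.pre]
11. n7.off = 10  [terminal]
12. n8.key = true  [terminal]
13. n6.env = 13  [(if b.key then h.off else B.lim) + 3]
14. n1.ok = 8  [A.depth + 1]
15. n1.tag = 28  [B.env + A.depth + 8]
16. n1.env = "pwm"  [A.pre ++ "m"]
17. n1.hot = false  [false]
18. n10.lim = -1  [-1]
19. n10.off = "pn"  ["pn"]
20. n11.hot = 19  [terminal]
21. n12.env = 27  [terminal]
22. n13.env = 27  [terminal]
23. n10.env = 8  [B.lim + 9]
24. n9.ok = 12  [B.env * 2 - 4]
25. n9.tag = 20  [B.env * -2 + 36]
26. n9.env = "rq"  ["rq"]
27. n9.hot = false  [false]
28. n0.ok = -5  [S₂.tag + S₁.tag - 53]
29. n0.tag = 13  [S₂.ok * -1 + 25]
30. n0.env = "wrq"  ["w" ++ S₂.env]
31. n0.hot = true  [S₂.ok > 11]

28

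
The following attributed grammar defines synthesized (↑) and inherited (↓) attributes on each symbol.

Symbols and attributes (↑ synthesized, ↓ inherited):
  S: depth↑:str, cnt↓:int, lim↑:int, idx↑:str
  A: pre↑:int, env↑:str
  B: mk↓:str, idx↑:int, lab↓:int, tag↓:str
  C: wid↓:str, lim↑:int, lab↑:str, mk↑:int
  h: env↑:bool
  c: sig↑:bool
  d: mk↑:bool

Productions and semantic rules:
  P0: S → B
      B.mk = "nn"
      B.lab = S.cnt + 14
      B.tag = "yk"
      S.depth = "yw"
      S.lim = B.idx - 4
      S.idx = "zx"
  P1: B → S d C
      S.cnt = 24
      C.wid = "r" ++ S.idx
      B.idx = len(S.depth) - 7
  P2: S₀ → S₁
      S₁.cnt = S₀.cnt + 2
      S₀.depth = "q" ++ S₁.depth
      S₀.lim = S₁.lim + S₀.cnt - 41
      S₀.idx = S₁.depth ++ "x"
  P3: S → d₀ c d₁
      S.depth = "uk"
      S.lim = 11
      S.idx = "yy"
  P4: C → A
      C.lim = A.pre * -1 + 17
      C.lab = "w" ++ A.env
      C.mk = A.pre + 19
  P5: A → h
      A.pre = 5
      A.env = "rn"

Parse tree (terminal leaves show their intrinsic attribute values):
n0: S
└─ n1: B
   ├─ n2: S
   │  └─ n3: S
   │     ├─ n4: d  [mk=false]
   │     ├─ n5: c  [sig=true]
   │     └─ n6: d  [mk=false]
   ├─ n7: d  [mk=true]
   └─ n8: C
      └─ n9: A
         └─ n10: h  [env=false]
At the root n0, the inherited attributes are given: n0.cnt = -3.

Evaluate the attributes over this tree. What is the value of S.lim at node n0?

-8

1. n0.cnt = -3  [given at root]
2. n1.mk = "nn"  ["nn"]
3. n1.lab = 11  [S.cnt + 14]
4. n1.tag = "yk"  ["yk"]
5. n2.cnt = 24  [24]
6. n3.cnt = 26  [S₀.cnt + 2]
7. n4.mk = false  [terminal]
8. n5.sig = true  [terminal]
9. n6.mk = false  [terminal]
10. n3.depth = "uk"  ["uk"]
11. n3.lim = 11  [11]
12. n3.idx = "yy"  ["yy"]
13. n2.depth = "quk"  ["q" ++ S₁.depth]
14. n2.lim = -6  [S₁.lim + S₀.cnt - 41]
15. n2.idx = "ukx"  [S₁.depth ++ "x"]
16. n7.mk = true  [terminal]
17. n8.wid = "rukx"  ["r" ++ S.idx]
18. n10.env = false  [terminal]
19. n9.pre = 5  [5]
20. n9.env = "rn"  ["rn"]
21. n8.lim = 12  [A.pre * -1 + 17]
22. n8.lab = "wrn"  ["w" ++ A.env]
23. n8.mk = 24  [A.pre + 19]
24. n1.idx = -4  [len(S.depth) - 7]
25. n0.depth = "yw"  ["yw"]
26. n0.lim = -8  [B.idx - 4]
27. n0.idx = "zx"  ["zx"]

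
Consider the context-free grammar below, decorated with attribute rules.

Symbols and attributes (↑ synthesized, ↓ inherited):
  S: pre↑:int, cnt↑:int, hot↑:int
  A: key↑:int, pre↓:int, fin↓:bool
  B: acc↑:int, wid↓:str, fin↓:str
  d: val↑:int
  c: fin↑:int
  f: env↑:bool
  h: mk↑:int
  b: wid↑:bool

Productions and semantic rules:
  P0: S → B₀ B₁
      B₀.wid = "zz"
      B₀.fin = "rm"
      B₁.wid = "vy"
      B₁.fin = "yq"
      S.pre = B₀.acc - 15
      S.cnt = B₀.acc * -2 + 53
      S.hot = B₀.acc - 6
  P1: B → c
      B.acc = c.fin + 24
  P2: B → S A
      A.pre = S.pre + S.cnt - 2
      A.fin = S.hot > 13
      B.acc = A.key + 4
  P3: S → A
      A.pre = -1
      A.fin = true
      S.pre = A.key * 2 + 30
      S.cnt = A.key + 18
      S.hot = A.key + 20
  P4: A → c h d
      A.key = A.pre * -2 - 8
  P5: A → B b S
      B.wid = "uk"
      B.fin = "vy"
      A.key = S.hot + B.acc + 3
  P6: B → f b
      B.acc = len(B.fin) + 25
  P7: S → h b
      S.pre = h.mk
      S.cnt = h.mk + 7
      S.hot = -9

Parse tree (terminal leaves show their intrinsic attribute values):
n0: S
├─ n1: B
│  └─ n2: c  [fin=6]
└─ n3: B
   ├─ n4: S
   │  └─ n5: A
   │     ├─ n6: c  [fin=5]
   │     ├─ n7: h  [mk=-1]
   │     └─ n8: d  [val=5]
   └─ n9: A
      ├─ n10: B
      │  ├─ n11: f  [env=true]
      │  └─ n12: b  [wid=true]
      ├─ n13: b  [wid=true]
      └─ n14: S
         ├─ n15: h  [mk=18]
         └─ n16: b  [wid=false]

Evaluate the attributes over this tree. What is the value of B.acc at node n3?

1. n1.wid = "zz"  ["zz"]
2. n1.fin = "rm"  ["rm"]
3. n2.fin = 6  [terminal]
4. n1.acc = 30  [c.fin + 24]
5. n3.wid = "vy"  ["vy"]
6. n3.fin = "yq"  ["yq"]
7. n5.pre = -1  [-1]
8. n5.fin = true  [true]
9. n6.fin = 5  [terminal]
10. n7.mk = -1  [terminal]
11. n8.val = 5  [terminal]
12. n5.key = -6  [A.pre * -2 - 8]
13. n4.pre = 18  [A.key * 2 + 30]
14. n4.cnt = 12  [A.key + 18]
15. n4.hot = 14  [A.key + 20]
16. n9.pre = 28  [S.pre + S.cnt - 2]
17. n9.fin = true  [S.hot > 13]
18. n10.wid = "uk"  ["uk"]
19. n10.fin = "vy"  ["vy"]
20. n11.env = true  [terminal]
21. n12.wid = true  [terminal]
22. n10.acc = 27  [len(B.fin) + 25]
23. n13.wid = true  [terminal]
24. n15.mk = 18  [terminal]
25. n16.wid = false  [terminal]
26. n14.pre = 18  [h.mk]
27. n14.cnt = 25  [h.mk + 7]
28. n14.hot = -9  [-9]
29. n9.key = 21  [S.hot + B.acc + 3]
30. n3.acc = 25  [A.key + 4]
31. n0.pre = 15  [B₀.acc - 15]
32. n0.cnt = -7  [B₀.acc * -2 + 53]
33. n0.hot = 24  [B₀.acc - 6]

25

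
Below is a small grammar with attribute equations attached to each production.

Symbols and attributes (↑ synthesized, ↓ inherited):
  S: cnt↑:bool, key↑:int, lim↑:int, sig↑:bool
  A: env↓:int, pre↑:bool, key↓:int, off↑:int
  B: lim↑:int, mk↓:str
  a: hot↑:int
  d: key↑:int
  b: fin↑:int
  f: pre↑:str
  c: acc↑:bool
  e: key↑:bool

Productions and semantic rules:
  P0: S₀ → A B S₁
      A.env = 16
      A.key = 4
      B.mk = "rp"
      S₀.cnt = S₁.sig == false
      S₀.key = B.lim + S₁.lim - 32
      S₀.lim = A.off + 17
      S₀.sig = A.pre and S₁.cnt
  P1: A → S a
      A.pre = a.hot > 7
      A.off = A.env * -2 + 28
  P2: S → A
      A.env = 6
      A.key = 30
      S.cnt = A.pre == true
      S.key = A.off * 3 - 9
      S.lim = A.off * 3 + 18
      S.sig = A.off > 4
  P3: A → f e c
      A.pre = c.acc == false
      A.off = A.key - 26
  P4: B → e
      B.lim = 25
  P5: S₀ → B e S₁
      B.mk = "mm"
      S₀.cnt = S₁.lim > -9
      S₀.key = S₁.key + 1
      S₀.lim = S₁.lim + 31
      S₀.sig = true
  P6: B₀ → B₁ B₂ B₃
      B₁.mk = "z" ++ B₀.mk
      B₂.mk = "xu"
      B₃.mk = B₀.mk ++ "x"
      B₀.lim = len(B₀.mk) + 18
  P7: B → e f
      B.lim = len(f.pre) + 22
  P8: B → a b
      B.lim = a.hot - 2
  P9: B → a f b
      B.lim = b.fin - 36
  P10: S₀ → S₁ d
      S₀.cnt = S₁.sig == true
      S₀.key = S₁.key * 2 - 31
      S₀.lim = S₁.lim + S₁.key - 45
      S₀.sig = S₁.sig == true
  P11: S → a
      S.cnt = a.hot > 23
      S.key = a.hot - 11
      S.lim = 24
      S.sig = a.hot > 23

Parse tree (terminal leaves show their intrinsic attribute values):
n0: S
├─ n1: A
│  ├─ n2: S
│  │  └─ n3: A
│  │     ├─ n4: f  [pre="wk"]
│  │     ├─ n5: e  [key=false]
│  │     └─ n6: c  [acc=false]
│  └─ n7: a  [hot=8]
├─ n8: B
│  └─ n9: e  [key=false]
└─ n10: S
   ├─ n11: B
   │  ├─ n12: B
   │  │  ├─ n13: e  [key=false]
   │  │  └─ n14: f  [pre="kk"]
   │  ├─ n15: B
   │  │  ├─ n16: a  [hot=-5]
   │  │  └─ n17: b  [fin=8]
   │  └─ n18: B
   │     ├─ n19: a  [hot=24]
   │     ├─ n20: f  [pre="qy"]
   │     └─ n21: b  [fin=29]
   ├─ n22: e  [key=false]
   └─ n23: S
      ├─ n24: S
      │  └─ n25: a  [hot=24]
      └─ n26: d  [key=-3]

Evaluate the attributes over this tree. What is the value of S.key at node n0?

1. n1.env = 16  [16]
2. n1.key = 4  [4]
3. n3.env = 6  [6]
4. n3.key = 30  [30]
5. n4.pre = "wk"  [terminal]
6. n5.key = false  [terminal]
7. n6.acc = false  [terminal]
8. n3.pre = true  [c.acc == false]
9. n3.off = 4  [A.key - 26]
10. n2.cnt = true  [A.pre == true]
11. n2.key = 3  [A.off * 3 - 9]
12. n2.lim = 30  [A.off * 3 + 18]
13. n2.sig = false  [A.off > 4]
14. n7.hot = 8  [terminal]
15. n1.pre = true  [a.hot > 7]
16. n1.off = -4  [A.env * -2 + 28]
17. n8.mk = "rp"  ["rp"]
18. n9.key = false  [terminal]
19. n8.lim = 25  [25]
20. n11.mk = "mm"  ["mm"]
21. n12.mk = "zmm"  ["z" ++ B₀.mk]
22. n13.key = false  [terminal]
23. n14.pre = "kk"  [terminal]
24. n12.lim = 24  [len(f.pre) + 22]
25. n15.mk = "xu"  ["xu"]
26. n16.hot = -5  [terminal]
27. n17.fin = 8  [terminal]
28. n15.lim = -7  [a.hot - 2]
29. n18.mk = "mmx"  [B₀.mk ++ "x"]
30. n19.hot = 24  [terminal]
31. n20.pre = "qy"  [terminal]
32. n21.fin = 29  [terminal]
33. n18.lim = -7  [b.fin - 36]
34. n11.lim = 20  [len(B₀.mk) + 18]
35. n22.key = false  [terminal]
36. n25.hot = 24  [terminal]
37. n24.cnt = true  [a.hot > 23]
38. n24.key = 13  [a.hot - 11]
39. n24.lim = 24  [24]
40. n24.sig = true  [a.hot > 23]
41. n26.key = -3  [terminal]
42. n23.cnt = true  [S₁.sig == true]
43. n23.key = -5  [S₁.key * 2 - 31]
44. n23.lim = -8  [S₁.lim + S₁.key - 45]
45. n23.sig = true  [S₁.sig == true]
46. n10.cnt = true  [S₁.lim > -9]
47. n10.key = -4  [S₁.key + 1]
48. n10.lim = 23  [S₁.lim + 31]
49. n10.sig = true  [true]
50. n0.cnt = false  [S₁.sig == false]
51. n0.key = 16  [B.lim + S₁.lim - 32]
52. n0.lim = 13  [A.off + 17]
53. n0.sig = true  [A.pre and S₁.cnt]

16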